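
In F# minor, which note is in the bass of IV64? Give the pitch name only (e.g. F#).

IV in F# minor has root B; the chord is B-D#-F#.
The figure 64 means second inversion — the fifth is in the bass.

F#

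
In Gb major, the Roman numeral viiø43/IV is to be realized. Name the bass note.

Fb

The applied chord viiø43/IV is rooted on Bb: Bb-Db-Fb-Ab.
The figure 43 means second inversion — the fifth is in the bass.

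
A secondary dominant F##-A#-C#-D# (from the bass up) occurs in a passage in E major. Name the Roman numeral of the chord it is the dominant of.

iii

The chord is a dominant seventh chord on D#.
A dominant resolves down a perfect fifth: D# → G#. In E major, G# is scale degree 3, i.e. iii.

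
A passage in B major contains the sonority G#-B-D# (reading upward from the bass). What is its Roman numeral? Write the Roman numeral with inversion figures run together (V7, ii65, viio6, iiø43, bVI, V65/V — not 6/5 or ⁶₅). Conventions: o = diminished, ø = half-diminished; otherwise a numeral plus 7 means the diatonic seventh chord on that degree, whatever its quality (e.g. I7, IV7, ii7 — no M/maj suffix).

vi

The pitches G#-B-D# form a minor triad rooted on G#.
G# is scale degree 6 in B major, and a minor triad on that degree is written vi.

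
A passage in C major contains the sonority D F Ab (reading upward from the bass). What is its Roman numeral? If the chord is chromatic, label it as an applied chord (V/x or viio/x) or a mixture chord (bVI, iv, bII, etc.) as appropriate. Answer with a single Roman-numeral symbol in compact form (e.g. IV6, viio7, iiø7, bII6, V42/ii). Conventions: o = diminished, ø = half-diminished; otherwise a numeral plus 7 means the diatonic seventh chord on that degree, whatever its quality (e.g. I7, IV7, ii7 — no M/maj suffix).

The pitches D-F-Ab form a diminished triad rooted on D.
D is the second degree of C major. This is the diminished supertonic triad, borrowed from the parallel minor.

iio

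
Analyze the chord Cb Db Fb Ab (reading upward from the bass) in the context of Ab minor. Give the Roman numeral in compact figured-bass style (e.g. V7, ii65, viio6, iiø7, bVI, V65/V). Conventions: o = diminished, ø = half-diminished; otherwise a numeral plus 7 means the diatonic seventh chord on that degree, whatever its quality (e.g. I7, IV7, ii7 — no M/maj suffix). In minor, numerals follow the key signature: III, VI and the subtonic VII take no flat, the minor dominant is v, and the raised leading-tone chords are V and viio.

iv42

The pitches Db-Fb-Ab-Cb form a minor seventh chord rooted on Db.
Db is scale degree 4 in Ab minor, and a minor seventh chord on that degree is written iv7.
With Cb in the bass the chord is in third inversion, so the figured bass is 42.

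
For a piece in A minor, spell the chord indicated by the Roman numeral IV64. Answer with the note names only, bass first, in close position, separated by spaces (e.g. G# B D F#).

IV64 is the major subdominant, borrowed from the parallel major. In A minor that root is D.
So the chord is D-F#-A.
With the 64 figure the chord is in second inversion; from the bass A upward in close position it reads A-D-F#.

A D F#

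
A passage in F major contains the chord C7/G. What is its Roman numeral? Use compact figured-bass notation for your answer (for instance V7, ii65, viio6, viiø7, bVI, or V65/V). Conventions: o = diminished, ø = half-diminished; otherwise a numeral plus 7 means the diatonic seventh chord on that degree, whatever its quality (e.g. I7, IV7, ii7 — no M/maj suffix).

V43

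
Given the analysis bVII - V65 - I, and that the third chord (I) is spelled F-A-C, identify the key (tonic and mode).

F major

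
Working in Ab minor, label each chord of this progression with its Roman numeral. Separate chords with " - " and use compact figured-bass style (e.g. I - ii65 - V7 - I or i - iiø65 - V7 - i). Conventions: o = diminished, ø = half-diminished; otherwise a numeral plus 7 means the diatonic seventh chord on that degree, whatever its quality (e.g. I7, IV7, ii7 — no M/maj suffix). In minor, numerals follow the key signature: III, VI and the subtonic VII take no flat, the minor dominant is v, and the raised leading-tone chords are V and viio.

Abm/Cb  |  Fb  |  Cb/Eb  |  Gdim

Abm/Cb: minor triad on Ab = scale degree 1 → i6.
Fb: root Fb is the submediant; major triad there is VI.
Cb/Eb: major triad on Cb = scale degree 3 → III6.
Gdim has root G, degree 7 in Ab minor, so viio.

i6 - VI - III6 - viio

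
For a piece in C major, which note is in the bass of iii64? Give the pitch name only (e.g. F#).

B

iii in C major has root E; the chord is E-G-B.
The figure 64 means second inversion — the fifth is in the bass.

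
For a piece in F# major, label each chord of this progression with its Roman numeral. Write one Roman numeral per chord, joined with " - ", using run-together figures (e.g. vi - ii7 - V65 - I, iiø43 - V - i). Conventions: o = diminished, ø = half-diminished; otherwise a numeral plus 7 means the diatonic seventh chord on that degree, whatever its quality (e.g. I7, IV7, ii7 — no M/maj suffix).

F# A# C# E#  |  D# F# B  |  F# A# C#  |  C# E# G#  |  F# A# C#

I7 - IV6 - I - V - I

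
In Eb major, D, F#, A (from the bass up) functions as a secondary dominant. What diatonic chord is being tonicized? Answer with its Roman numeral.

iii

The chord is a major triad on D.
A dominant resolves down a perfect fifth: D → G. In Eb major, G is scale degree 3, i.e. iii.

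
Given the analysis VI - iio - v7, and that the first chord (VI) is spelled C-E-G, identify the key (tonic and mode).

E minor

The chord C is a major triad rooted on C; its label is VI.
If C is scale degree 6 and the mode makes that degree carry a major triad, the tonic is E and the mode is minor.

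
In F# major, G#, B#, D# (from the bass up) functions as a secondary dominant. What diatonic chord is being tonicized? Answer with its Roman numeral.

V

The chord is a major triad on G#.
A dominant resolves down a perfect fifth: G# → C#. In F# major, C# is scale degree 5, i.e. V.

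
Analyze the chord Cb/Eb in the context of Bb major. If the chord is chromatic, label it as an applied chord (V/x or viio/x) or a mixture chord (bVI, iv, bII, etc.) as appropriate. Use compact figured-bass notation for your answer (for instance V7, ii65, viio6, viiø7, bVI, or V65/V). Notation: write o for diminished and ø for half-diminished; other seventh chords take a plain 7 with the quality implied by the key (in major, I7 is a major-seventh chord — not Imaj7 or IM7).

Stacked in thirds the chord is Cb-Eb-Gb: a major triad on Cb.
Cb is the lowered second degree of Bb major (diatonic 2 would be C). This is the Neapolitan sixth — a major triad on the lowered second degree, here in its customary first inversion.
With Eb in the bass the chord is in first inversion, so the figured bass is 6.

bII6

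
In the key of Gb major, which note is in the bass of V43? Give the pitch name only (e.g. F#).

Ab

V in Gb major has root Db; the chord is Db-F-Ab-Cb.
The figure 43 means second inversion — the fifth is in the bass.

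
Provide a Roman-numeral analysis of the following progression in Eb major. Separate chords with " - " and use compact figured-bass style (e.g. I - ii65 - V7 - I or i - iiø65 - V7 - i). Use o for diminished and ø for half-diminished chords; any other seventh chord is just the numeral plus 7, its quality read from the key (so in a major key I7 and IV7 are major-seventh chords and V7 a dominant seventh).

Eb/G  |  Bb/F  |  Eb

I6 - V64 - I

Eb/G: root Eb is the tonic; major triad there is I6.
Bb/F: major triad on Bb = scale degree 5 → V64.
Eb has root Eb, degree 1 in Eb major, so I.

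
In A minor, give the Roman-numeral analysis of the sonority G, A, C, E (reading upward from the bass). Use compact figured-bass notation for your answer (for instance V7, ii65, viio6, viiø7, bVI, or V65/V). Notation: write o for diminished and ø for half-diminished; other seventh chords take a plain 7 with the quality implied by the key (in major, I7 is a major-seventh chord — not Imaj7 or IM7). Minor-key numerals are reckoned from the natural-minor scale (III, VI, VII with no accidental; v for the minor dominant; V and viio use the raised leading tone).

Stacked in thirds the chord is A-C-E-G: a minor seventh chord on A.
In A minor, A is the tonic; the diatonic minor seventh chord there is i7.
With G in the bass the chord is in third inversion, so the figured bass is 42.

i42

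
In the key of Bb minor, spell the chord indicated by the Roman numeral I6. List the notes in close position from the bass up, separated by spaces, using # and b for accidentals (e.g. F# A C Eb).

I6 is the major tonic (Picardy third), borrowed from the parallel major. In Bb minor that root is Bb.
So the chord is Bb-D-F, a major triad.
With the 6 figure the chord is in first inversion; from the bass D upward in close position it reads D-F-Bb.

D F Bb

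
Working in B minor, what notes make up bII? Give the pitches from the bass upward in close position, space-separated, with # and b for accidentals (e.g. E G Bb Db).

C E G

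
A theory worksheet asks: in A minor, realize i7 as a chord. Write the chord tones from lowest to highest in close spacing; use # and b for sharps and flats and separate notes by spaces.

In A minor, scale degree 1 is A, and the diatonic chord built there is a minor seventh chord.
That chord is spelled A-C-E-G.

A C E G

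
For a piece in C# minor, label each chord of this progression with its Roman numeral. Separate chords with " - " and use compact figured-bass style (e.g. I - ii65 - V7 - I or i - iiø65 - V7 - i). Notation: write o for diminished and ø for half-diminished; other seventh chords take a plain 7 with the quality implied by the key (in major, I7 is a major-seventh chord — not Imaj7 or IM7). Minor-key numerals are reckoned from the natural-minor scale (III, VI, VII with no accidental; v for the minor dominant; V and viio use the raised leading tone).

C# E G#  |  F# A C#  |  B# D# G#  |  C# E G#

C#-E-G#: minor triad on C# = scale degree 1 → i.
F#-A-C# has root F#, degree 4 in C# minor, so iv.
B#-D#-G#: major triad on G# = scale degree 5 → V6.
C#-E-G# has root C#, degree 1 in C# minor, so i.

i - iv - V6 - i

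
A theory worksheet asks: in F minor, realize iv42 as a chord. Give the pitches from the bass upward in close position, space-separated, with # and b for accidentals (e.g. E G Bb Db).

Ab Bb Db F

The numeral's case and figure indicate a minor seventh chord. In F minor its root, scale degree 4, is Bb.
Stacking thirds from Bb gives Bb-Db-F-Ab.
With the 42 figure the chord is in third inversion; from the bass Ab upward in close position it reads Ab-Bb-Db-F.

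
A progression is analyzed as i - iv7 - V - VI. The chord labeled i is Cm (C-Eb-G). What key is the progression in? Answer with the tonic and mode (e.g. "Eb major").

The chord Cm is a minor triad rooted on C; its label is i.
If C is scale degree 1 and the mode makes that degree carry a minor triad, the tonic is C and the mode is minor.

C minor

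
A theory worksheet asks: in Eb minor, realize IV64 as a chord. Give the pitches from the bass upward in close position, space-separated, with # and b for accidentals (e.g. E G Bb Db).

Scale degree 4 in Eb minor is Ab; here the chord built on it is altered to a major triad. IV64 is the major subdominant, borrowed from the parallel major.
So the chord is Ab-C-Eb.
With the 64 figure the chord is in second inversion; from the bass Eb upward in close position it reads Eb-Ab-C.

Eb Ab C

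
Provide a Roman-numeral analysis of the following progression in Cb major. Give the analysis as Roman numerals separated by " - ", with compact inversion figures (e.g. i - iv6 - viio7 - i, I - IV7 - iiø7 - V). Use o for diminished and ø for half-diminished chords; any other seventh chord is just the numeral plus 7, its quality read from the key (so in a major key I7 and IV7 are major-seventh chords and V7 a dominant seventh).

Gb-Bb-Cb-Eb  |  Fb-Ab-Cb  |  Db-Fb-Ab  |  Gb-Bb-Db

I43 - IV - ii - V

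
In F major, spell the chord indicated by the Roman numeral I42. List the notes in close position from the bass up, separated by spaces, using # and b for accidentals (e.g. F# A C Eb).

In F major, scale degree 1 is F, and the diatonic chord built there is a major seventh chord.
Stacking thirds from F gives F-A-C-E.
The figured bass 42 indicates third inversion, placing the seventh (E) in the bass: E-F-A-C.

E F A C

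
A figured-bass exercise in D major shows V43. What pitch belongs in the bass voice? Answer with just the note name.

E

V in D major has root A; the chord is A-C#-E-G.
The figure 43 means second inversion — the fifth is in the bass.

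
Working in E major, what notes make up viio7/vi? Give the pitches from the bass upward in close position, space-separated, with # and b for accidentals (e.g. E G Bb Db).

B# D# F# A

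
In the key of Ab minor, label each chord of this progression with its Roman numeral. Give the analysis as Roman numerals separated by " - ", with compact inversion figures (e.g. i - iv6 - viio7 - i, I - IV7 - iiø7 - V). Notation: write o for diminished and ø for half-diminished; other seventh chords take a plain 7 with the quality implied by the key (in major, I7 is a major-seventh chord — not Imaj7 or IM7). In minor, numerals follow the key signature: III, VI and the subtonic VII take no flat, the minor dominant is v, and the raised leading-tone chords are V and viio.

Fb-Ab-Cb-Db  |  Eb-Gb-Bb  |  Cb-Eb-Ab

iv65 - v - i6

Fb-Ab-Cb-Db: minor seventh chord on Db = scale degree 4 → iv65.
Eb-Gb-Bb: root Eb is the dominant; minor triad there is v.
Cb-Eb-Ab: root Ab is the tonic; minor triad there is i6.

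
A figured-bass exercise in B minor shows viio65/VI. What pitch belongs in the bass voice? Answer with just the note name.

The applied chord viio65/VI is rooted on F#: F#-A-C-Eb.
The figure 65 means first inversion — the third is in the bass.

A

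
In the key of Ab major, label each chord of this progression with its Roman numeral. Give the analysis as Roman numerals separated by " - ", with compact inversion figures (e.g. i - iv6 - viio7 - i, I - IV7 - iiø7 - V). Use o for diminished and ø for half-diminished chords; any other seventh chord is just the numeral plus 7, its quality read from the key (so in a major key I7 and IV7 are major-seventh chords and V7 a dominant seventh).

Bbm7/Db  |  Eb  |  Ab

Bbm7/Db: minor seventh chord on Bb = scale degree 2 → ii65.
Eb has root Eb, degree 5 in Ab major, so V.
Ab has root Ab, degree 1 in Ab major, so I.

ii65 - V - I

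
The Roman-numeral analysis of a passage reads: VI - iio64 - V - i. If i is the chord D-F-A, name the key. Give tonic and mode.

D minor

The chord Dm is a minor triad rooted on D; its label is i.
If D is scale degree 1 and the mode makes that degree carry a minor triad, the tonic is D and the mode is minor.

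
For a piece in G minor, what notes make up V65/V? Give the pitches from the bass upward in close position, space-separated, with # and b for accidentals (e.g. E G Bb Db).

C# E G A

The slash means an applied dominant: we want the dominant of V. In G minor, V is D major, and its dominant is built on A.
Building a dominant seventh chord on A gives A-C#-E-G.
With the 65 figure the chord is in first inversion; from the bass C# upward in close position it reads C#-E-G-A.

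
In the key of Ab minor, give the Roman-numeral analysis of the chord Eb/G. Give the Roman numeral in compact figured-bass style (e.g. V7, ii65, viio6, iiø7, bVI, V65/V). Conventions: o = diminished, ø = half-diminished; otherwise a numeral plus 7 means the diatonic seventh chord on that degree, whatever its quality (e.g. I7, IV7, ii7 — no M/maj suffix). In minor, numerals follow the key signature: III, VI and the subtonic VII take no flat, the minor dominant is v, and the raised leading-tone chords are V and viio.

V6

The pitches Eb-G-Bb form a major triad rooted on Eb.
In Ab minor, Eb is the dominant; the diatonic major triad there is V.
With G in the bass the chord is in first inversion, so the figured bass is 6.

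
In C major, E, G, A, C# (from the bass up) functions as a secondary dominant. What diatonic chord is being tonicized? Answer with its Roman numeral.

The chord is a dominant seventh chord on A.
A dominant resolves down a perfect fifth: A → D. In C major, D is scale degree 2, i.e. ii.

ii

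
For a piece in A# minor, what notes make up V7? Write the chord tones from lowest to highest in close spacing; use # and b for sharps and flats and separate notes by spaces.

In A# minor, the fifth degree is E#. The dominant is major (leading tone raised), so V is a dominant seventh chord.
Stacking thirds from E# gives E#-G##-B#-D#.

E# G## B# D#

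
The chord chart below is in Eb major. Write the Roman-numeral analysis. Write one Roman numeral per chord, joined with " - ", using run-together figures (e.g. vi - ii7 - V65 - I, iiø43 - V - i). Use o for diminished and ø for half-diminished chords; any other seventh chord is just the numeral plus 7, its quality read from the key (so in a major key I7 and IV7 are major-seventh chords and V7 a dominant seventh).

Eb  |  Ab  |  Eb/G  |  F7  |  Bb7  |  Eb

I - IV - I6 - V7/V - V7 - I

Eb: root Eb is the tonic; major triad there is I.
Ab has root Ab, degree 4 in Eb major, so IV.
Eb/G: root Eb is the tonic; major triad there is I6.
F7: a dominant seventh chord on F, the applied dominant of V → V7/V.
Bb7: dominant seventh chord on Bb = scale degree 5 → V7.
Eb has root Eb, degree 1 in Eb major, so I.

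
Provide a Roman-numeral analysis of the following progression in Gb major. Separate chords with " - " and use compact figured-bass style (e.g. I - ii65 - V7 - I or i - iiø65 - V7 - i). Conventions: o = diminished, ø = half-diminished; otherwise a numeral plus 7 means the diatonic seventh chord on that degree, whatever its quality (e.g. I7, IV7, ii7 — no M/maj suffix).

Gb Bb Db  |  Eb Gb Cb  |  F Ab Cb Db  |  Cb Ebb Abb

Gb-Bb-Db: major triad on Gb = scale degree 1 → I.
Eb-Gb-Cb: major triad on Cb = scale degree 4 → IV6.
F-Ab-Cb-Db: root Db is the dominant; dominant seventh chord there is V65.
Cb-Ebb-Abb: Abb with this quality isn't in the key; a major triad on b2 is the Neapolitan sixth, bII6 (third, Cb, in the bass — hence the 6).

I - IV6 - V65 - bII6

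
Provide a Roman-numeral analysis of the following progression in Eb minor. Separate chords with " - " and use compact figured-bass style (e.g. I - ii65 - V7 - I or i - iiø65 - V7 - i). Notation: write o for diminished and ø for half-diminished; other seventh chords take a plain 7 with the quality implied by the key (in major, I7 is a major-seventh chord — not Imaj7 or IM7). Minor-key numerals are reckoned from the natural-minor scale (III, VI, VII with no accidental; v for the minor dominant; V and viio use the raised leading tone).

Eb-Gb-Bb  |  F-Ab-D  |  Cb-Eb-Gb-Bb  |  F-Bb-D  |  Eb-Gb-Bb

i - viio6 - VI7 - V64 - i

Eb-Gb-Bb has root Eb, degree 1 in Eb minor, so i.
F-Ab-D: diminished triad on D = scale degree 7 → viio6.
Cb-Eb-Gb-Bb has root Cb, degree 6 in Eb minor, so VI7.
F-Bb-D: major triad on Bb = scale degree 5 → V64.
Eb-Gb-Bb has root Eb, degree 1 in Eb minor, so i.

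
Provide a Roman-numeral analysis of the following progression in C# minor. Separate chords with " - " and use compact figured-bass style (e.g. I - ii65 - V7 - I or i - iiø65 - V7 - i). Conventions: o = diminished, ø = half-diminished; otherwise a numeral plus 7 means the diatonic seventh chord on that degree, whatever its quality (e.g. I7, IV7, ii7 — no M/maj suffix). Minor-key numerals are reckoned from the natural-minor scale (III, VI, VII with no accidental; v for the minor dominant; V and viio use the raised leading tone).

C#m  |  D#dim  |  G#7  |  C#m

C#m has root C#, degree 1 in C# minor, so i.
D#dim: diminished triad on D# = scale degree 2 → iio.
G#7: root G# is the dominant; dominant seventh chord there is V7.
C#m: minor triad on C# = scale degree 1 → i.

i - iio - V7 - i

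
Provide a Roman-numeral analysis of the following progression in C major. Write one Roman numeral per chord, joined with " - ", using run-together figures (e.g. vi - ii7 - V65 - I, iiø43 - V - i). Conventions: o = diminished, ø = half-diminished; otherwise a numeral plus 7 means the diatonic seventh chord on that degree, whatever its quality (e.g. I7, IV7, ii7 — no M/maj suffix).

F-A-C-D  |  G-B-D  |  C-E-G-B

ii65 - V - I7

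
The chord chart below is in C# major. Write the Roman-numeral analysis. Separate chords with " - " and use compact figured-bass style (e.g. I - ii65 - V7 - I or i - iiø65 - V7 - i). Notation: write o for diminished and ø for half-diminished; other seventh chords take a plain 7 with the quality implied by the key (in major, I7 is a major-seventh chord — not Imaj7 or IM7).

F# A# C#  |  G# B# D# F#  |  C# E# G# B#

IV - V7 - I7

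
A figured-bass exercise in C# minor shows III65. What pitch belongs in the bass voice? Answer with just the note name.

III in C# minor has root E; the chord is E-G#-B-D#.
The figure 65 means first inversion — the third is in the bass.

G#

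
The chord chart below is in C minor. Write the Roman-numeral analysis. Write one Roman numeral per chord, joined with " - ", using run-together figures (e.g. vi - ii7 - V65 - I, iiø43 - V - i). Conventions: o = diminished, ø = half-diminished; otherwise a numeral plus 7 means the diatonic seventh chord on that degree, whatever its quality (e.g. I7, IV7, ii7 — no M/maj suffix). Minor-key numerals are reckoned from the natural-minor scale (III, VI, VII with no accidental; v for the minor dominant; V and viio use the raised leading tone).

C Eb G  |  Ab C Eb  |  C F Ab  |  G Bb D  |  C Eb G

i - VI - iv64 - v - i

C-Eb-G: root C is the tonic; minor triad there is i.
Ab-C-Eb: root Ab is the submediant; major triad there is VI.
C-F-Ab: root F is the subdominant; minor triad there is iv64.
G-Bb-D: minor triad on G = scale degree 5 → v.
C-Eb-G has root C, degree 1 in C minor, so i.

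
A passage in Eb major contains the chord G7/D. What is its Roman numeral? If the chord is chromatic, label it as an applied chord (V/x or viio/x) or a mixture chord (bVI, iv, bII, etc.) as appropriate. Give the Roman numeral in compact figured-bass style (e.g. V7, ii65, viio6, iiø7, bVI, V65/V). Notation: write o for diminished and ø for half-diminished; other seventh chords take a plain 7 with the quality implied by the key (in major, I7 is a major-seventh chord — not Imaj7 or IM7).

V43/vi

The pitches G-B-D-F form a dominant seventh chord rooted on G.
G is not a diatonic chord root with this quality in Eb major, but it lies a perfect fifth above C (vi), so the chord functions as an applied dominant of vi.
With D in the bass the chord is in second inversion, so the figured bass is 43.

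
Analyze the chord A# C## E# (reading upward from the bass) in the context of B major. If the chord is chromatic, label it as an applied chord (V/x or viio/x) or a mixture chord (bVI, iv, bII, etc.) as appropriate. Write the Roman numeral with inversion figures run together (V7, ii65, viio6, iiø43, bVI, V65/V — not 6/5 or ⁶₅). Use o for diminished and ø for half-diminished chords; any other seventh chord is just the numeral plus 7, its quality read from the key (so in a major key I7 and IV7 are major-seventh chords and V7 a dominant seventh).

The pitches A#-C##-E# form a major triad rooted on A#.
A# is not a diatonic chord root with this quality in B major, but it lies a perfect fifth above D# (iii), so the chord functions as an applied dominant of iii.

V/iii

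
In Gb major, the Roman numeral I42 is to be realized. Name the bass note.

F

I in Gb major has root Gb; the chord is Gb-Bb-Db-F.
The figure 42 means third inversion — the seventh is in the bass.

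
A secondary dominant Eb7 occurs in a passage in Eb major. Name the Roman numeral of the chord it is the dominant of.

IV

The chord is a dominant seventh chord on Eb.
A dominant resolves down a perfect fifth: Eb → Ab. In Eb major, Ab is scale degree 4, i.e. IV.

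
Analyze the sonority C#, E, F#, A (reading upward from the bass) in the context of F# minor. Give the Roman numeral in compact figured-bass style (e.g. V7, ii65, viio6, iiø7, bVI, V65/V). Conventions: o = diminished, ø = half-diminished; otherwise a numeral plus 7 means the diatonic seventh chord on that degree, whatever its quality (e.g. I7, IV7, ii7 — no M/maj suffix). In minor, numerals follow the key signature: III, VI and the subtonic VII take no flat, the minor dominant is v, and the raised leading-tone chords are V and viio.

i43

The pitches F#-A-C#-E form a minor seventh chord rooted on F#.
In F# minor, F# is the tonic; the diatonic minor seventh chord there is i7.
With C# in the bass the chord is in second inversion, so the figured bass is 43.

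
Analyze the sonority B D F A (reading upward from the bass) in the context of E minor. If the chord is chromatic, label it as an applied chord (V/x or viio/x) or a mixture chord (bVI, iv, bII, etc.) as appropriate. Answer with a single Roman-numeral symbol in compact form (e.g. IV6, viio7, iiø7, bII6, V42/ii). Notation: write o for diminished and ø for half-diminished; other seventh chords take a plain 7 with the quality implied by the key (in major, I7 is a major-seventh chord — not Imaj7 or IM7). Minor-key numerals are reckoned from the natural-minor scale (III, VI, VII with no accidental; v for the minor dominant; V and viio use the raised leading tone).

viiø7/VI

The pitches B-D-F-A form a half-diminished seventh chord rooted on B.
B sits a half step below C (VI in E minor); a diminished chord there is the applied leading-tone chord of VI.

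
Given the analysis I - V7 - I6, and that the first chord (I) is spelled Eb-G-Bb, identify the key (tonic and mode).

Eb major

I is given as Eb-G-Bb — a major triad with root Eb.
If Eb is scale degree 1 and the mode makes that degree carry a major triad, the tonic is Eb and the mode is major.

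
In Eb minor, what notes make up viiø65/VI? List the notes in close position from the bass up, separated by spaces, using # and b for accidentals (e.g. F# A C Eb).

viiø65/VI is a secondary leading-tone chord. The target VI is Cb in Eb minor; the applied chord is rooted a semitone below, on Bb.
Building a half-diminished seventh chord on Bb gives Bb-Db-Fb-Ab.
With the 65 figure the chord is in first inversion; from the bass Db upward in close position it reads Db-Fb-Ab-Bb.

Db Fb Ab Bb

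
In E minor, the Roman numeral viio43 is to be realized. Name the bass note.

viio in E minor has root D#; the chord is D#-F#-A-C.
The figure 43 means second inversion — the fifth is in the bass.

A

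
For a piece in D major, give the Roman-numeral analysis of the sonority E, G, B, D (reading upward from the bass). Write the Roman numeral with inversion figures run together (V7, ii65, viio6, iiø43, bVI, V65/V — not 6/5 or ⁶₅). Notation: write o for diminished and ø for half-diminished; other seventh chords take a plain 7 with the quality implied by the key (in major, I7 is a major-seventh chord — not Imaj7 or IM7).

ii7

The pitches E-G-B-D form a minor seventh chord rooted on E.
In D major, E is the supertonic; the diatonic minor seventh chord there is ii7.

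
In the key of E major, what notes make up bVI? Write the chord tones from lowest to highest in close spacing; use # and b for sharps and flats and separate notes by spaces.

C E G

Scale degree 6 in E major is C#; lowering it a half step gives C. bVI is a major triad on the lowered sixth degree, borrowed from the parallel minor.
So the chord is C-E-G, a major triad.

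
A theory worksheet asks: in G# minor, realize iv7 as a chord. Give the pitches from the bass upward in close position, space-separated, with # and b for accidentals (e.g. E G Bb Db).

The numeral's case and figure indicate a minor seventh chord. In G# minor its root, the subdominant, is C#.
That chord is spelled C#-E-G#-B.

C# E G# B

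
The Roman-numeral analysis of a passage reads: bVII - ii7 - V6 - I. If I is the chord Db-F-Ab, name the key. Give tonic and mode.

I is given as Db-F-Ab — a major triad with root Db.
If Db is scale degree 1 and the mode makes that degree carry a major triad, the tonic is Db and the mode is major.

Db major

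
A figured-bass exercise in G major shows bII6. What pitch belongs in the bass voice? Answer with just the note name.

bII in G major has root Ab; the chord is Ab-C-Eb.
The figure 6 means first inversion — the third is in the bass.

C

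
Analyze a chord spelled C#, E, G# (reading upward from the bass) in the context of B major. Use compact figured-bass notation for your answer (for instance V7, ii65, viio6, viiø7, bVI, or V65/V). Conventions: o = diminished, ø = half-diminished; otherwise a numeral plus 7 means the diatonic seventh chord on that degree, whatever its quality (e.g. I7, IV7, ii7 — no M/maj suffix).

Stacked in thirds the chord is C#-E-G#: a minor triad on C#.
C# is scale degree 2 in B major, and a minor triad on that degree is written ii.

ii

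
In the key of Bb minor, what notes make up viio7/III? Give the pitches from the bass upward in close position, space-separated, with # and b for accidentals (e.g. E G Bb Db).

C Eb Gb Bbb

The slash marks an applied leading-tone chord: viio of III. In Bb minor, III is Db, so the leading tone to it is C, a half step below.
Building a fully diminished seventh chord on C gives C-Eb-Gb-Bbb.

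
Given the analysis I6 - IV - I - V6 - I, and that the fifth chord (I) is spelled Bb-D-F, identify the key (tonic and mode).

Bb major

The chord Bb is a major triad rooted on Bb; its label is I.
If Bb is scale degree 1 and the mode makes that degree carry a major triad, the tonic is Bb and the mode is major.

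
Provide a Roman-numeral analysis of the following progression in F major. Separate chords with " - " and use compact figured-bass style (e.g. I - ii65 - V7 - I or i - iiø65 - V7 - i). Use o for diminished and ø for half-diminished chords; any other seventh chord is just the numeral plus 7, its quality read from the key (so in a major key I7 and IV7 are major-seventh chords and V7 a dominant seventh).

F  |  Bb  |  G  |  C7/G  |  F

F: major triad on F = scale degree 1 → I.
Bb has root Bb, degree 4 in F major, so IV.
G: a major triad on G, the applied dominant of V → V/V.
C7/G: root C is the dominant; dominant seventh chord there is V43.
F: root F is the tonic; major triad there is I.

I - IV - V/V - V43 - I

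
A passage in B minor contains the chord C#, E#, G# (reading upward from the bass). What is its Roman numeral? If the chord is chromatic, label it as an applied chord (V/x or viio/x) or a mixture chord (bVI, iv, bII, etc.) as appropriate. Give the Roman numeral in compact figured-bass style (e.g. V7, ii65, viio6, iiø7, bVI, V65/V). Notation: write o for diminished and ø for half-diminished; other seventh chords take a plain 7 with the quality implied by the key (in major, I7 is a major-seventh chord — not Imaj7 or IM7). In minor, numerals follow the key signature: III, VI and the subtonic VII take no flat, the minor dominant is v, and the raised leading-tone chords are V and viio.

Stacked in thirds the chord is C#-E#-G#: a major triad on C#.
C# is not a diatonic chord root with this quality in B minor, but it lies a perfect fifth above F# (V), so the chord functions as an applied dominant of V.

V/V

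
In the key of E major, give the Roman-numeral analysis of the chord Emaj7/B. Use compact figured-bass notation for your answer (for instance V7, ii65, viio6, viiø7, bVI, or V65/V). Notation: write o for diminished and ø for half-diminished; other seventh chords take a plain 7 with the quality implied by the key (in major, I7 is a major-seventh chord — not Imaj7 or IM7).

Stacked in thirds the chord is E-G#-B-D#: a major seventh chord on E.
E is scale degree 1 in E major, and a major seventh chord on that degree is written I7.
With B in the bass the chord is in second inversion, so the figured bass is 43.

I43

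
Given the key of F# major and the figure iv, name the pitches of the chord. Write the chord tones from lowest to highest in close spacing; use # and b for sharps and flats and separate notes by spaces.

B D F#

iv is the minor subdominant, borrowed from the parallel minor. In F# major that root is B.
So the chord is B-D-F#, a minor triad.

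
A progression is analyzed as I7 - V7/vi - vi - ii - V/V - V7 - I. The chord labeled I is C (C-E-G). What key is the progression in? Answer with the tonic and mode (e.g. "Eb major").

C major

The anchor chord is a major triad on C, labeled I.
If C is scale degree 1 and the mode makes that degree carry a major triad, the tonic is C and the mode is major.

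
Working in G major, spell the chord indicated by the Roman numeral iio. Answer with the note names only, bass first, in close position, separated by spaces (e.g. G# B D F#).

A C Eb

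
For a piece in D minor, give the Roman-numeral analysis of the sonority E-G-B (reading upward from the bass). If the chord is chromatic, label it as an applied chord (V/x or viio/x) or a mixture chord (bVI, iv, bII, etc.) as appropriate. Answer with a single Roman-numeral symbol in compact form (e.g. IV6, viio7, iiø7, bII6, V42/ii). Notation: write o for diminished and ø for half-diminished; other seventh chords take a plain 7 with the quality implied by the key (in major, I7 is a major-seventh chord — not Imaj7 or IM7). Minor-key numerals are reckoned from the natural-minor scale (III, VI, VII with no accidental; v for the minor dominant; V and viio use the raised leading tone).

Stacked in thirds the chord is E-G-B: a minor triad on E.
E is the second degree of D minor. This is the minor supertonic, borrowed from the parallel major (the Dorian ii).

ii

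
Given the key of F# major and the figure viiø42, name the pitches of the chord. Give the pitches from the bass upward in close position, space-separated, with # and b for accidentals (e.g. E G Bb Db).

In F# major, the leading tone is E#, and the diatonic chord built there is a half-diminished seventh chord.
Stacking thirds from E# gives E#-G#-B-D#.
The figured bass 42 indicates third inversion, placing the seventh (D#) in the bass: D#-E#-G#-B.

D# E# G# B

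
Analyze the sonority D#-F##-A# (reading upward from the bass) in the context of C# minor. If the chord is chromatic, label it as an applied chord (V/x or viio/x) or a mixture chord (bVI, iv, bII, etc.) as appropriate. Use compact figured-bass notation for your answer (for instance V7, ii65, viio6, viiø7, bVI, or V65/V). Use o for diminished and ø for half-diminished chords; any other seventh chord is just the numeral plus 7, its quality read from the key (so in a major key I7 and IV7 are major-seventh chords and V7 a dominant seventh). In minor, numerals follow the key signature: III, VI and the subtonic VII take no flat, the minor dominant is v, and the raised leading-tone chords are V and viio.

The pitches D#-F##-A# form a major triad rooted on D#.
D# is not a diatonic chord root with this quality in C# minor, but it lies a perfect fifth above G# (V), so the chord functions as an applied dominant of V.

V/V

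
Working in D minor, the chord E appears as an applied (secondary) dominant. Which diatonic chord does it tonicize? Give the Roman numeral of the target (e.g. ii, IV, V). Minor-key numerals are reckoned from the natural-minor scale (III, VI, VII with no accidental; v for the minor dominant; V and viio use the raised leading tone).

The chord is a major triad on E.
A dominant resolves down a perfect fifth: E → A. In D minor, A is scale degree 5, i.e. V.

V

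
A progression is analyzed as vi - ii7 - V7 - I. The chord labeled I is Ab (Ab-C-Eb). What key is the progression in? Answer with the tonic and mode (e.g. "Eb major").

Ab major

The anchor chord is a major triad on Ab, labeled I.
If Ab is scale degree 1 and the mode makes that degree carry a major triad, the tonic is Ab and the mode is major.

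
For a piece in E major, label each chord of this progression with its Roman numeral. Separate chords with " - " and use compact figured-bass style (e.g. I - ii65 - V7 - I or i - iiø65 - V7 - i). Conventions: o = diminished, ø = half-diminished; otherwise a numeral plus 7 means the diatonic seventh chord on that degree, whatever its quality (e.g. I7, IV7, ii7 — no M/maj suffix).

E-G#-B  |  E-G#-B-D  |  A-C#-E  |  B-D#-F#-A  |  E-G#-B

I - V7/IV - IV - V7 - I

E-G#-B has root E, degree 1 in E major, so I.
E-G#-B-D: chromatic; E is V of IV, so V7/IV.
A-C#-E: major triad on A = scale degree 4 → IV.
B-D#-F#-A: root B is the dominant; dominant seventh chord there is V7.
E-G#-B: major triad on E = scale degree 1 → I.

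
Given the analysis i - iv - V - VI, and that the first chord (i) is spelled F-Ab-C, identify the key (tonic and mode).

i is given as F-Ab-C — a minor triad with root F.
If F is scale degree 1 and the mode makes that degree carry a minor triad, the tonic is F and the mode is minor.

F minor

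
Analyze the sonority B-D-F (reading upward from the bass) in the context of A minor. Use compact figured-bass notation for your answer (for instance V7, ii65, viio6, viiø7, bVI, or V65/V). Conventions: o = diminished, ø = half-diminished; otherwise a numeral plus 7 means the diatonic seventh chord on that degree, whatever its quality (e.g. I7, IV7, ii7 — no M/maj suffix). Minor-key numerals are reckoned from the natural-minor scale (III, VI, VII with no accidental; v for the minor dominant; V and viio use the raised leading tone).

iio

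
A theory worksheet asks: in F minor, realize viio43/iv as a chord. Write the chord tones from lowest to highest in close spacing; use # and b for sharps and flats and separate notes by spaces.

Eb Gb A C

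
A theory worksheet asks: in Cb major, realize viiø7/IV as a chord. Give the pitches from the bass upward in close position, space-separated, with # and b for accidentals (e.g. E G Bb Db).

viiø7/IV is a secondary leading-tone chord. The target IV is Fb in Cb major; the applied chord is rooted a semitone below, on Eb.
Building a half-diminished seventh chord on Eb gives Eb-Gb-Bbb-Db.

Eb Gb Bbb Db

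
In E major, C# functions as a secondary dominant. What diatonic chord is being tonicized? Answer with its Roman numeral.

ii

The chord is a major triad on C#.
A dominant resolves down a perfect fifth: C# → F#. In E major, F# is scale degree 2, i.e. ii.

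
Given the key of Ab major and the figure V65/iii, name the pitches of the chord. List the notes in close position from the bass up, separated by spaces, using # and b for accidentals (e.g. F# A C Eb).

The slash means an applied dominant: we want the dominant of iii. In Ab major, iii is C minor, and its dominant is built on G.
Building a dominant seventh chord on G gives G-B-D-F.
With the 65 figure the chord is in first inversion; from the bass B upward in close position it reads B-D-F-G.

B D F G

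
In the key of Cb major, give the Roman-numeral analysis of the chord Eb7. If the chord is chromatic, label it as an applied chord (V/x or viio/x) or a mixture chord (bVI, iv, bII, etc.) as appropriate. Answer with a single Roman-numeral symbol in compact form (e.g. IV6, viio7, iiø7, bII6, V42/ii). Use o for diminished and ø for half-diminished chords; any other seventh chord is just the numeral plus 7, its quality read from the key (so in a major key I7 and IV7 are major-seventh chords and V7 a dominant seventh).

V7/vi

Stacked in thirds the chord is Eb-G-Bb-Db: a dominant seventh chord on Eb.
Eb is not a diatonic chord root with this quality in Cb major, but it lies a perfect fifth above Ab (vi), so the chord functions as an applied dominant of vi.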